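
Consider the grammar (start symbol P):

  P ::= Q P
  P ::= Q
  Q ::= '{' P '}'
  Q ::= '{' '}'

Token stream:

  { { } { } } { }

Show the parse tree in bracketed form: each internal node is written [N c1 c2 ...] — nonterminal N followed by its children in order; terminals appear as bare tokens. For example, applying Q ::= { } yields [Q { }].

[P [Q { [P [Q { }] [P [Q { }]]] }] [P [Q { }]]]

P
Q P
{ P } P
{ Q P } P
{ { } P } P
{ { } Q } P
{ { } { } } P
{ { } { } } Q
{ { } { } } { }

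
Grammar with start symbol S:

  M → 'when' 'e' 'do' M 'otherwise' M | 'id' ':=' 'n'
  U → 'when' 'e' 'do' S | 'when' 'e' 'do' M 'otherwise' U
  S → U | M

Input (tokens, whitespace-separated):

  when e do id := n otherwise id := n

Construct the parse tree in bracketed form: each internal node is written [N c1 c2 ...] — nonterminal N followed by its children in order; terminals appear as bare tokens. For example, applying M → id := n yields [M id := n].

S
M
when e do M otherwise M
when e do id := n otherwise M
when e do id := n otherwise id := n

[S [M when e do [M id := n] otherwise [M id := n]]]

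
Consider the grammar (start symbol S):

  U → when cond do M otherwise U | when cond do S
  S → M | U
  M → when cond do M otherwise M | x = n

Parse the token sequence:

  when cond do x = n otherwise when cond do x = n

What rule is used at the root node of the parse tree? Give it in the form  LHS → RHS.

[S [U when cond do [M x = n] otherwise [U when cond do [S [M x = n]]]]]

S → U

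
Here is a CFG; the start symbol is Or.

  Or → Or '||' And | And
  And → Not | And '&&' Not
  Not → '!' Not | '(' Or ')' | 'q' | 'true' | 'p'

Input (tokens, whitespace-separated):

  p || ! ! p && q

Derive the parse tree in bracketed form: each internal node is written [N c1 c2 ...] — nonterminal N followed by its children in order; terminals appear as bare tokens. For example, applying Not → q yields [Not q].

[Or [Or [And [Not p]]] || [And [And [Not ! [Not ! [Not p]]]] && [Not q]]]

Or
Or || And
And || And
Not || And
p || And
p || And && Not
p || Not && Not
p || ! Not && Not
p || ! ! Not && Not
p || ! ! p && Not
p || ! ! p && q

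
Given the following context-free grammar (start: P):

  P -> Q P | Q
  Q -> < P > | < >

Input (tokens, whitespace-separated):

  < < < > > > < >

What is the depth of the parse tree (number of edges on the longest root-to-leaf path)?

[P [Q < [P [Q < [P [Q < >]] >]] >] [P [Q < >]]]

6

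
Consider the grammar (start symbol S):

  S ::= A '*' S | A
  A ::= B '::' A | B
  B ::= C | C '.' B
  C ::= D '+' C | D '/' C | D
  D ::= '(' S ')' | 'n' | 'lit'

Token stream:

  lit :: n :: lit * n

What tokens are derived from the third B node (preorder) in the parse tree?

lit

[S [A [B [C [D lit]]] :: [A [B [C [D n]]] :: [A [B [C [D lit]]]]]] * [S [A [B [C [D n]]]]]]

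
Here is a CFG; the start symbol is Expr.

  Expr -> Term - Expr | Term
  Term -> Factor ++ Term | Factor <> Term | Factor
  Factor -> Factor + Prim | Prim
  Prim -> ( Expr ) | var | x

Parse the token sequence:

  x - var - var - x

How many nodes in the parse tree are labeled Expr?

[Expr [Term [Factor [Prim x]]] - [Expr [Term [Factor [Prim var]]] - [Expr [Term [Factor [Prim var]]] - [Expr [Term [Factor [Prim x]]]]]]]

4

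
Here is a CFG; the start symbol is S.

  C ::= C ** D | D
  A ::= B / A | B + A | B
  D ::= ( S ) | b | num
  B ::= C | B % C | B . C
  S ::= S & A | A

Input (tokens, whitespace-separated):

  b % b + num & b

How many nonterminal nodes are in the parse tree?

17

[S [S [A [B [B [C [D b]]] % [C [D b]]] + [A [B [C [D num]]]]]] & [A [B [C [D b]]]]]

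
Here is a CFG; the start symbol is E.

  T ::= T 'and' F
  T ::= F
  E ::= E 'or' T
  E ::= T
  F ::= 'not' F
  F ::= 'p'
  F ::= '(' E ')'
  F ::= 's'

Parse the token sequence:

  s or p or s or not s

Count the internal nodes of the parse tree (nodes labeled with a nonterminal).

[E [E [E [E [T [F s]]] or [T [F p]]] or [T [F s]]] or [T [F not [F s]]]]

13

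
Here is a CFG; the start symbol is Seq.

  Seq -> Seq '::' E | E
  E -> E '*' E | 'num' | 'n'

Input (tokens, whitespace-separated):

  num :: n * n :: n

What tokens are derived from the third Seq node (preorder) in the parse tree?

[Seq [Seq [Seq [E num]] :: [E [E n] * [E n]]] :: [E n]]

num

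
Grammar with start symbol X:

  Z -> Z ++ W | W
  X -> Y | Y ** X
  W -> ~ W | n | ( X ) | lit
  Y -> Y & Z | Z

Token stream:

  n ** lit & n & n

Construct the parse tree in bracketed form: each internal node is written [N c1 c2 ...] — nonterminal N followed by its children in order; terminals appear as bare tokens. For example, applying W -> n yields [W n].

X
Y ** X
Z ** X
W ** X
n ** X
n ** Y
n ** Y & Z
n ** Y & Z & Z
n ** Z & Z & Z
n ** W & Z & Z
n ** lit & Z & Z
n ** lit & W & Z
n ** lit & n & Z
n ** lit & n & W
n ** lit & n & n

[X [Y [Z [W n]]] ** [X [Y [Y [Y [Z [W lit]]] & [Z [W n]]] & [Z [W n]]]]]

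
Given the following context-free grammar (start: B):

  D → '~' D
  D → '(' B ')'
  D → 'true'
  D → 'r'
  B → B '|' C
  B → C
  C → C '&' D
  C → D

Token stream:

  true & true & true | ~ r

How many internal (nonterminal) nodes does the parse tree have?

11

[B [B [C [C [C [D true]] & [D true]] & [D true]]] | [C [D ~ [D r]]]]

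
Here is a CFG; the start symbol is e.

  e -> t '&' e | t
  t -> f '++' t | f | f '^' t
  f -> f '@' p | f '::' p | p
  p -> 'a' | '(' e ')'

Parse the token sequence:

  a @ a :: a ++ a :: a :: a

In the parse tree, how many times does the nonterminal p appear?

6

[e [t [f [f [f [p a]] @ [p a]] :: [p a]] ++ [t [f [f [f [p a]] :: [p a]] :: [p a]]]]]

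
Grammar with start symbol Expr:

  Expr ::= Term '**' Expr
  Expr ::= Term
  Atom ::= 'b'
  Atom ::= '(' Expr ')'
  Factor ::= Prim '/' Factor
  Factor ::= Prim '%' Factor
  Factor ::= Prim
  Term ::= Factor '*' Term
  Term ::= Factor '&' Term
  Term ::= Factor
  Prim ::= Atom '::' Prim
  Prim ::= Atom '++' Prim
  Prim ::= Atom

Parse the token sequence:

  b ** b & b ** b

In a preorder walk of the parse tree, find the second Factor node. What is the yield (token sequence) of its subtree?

b

[Expr [Term [Factor [Prim [Atom b]]]] ** [Expr [Term [Factor [Prim [Atom b]]] & [Term [Factor [Prim [Atom b]]]]] ** [Expr [Term [Factor [Prim [Atom b]]]]]]]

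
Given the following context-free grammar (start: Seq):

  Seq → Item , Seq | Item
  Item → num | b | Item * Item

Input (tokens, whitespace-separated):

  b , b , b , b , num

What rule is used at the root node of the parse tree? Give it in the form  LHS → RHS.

Seq → Item , Seq

[Seq [Item b] , [Seq [Item b] , [Seq [Item b] , [Seq [Item b] , [Seq [Item num]]]]]]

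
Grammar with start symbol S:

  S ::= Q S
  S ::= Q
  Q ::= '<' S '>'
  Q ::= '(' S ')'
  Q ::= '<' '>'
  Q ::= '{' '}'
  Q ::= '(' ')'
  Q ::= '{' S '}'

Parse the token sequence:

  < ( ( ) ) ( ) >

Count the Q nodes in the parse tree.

[S [Q < [S [Q ( [S [Q ( )]] )] [S [Q ( )]]] >]]

4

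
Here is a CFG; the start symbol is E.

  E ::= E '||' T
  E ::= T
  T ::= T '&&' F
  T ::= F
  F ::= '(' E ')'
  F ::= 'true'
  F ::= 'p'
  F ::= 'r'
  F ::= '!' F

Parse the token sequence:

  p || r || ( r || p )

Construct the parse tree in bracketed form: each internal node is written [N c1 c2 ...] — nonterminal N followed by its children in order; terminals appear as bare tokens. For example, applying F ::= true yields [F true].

[E [E [E [T [F p]]] || [T [F r]]] || [T [F ( [E [E [T [F r]]] || [T [F p]]] )]]]

E
E || T
E || T || T
T || T || T
F || T || T
p || T || T
p || F || T
p || r || T
p || r || F
p || r || ( E )
p || r || ( E || T )
p || r || ( T || T )
p || r || ( F || T )
p || r || ( r || T )
p || r || ( r || F )
p || r || ( r || p )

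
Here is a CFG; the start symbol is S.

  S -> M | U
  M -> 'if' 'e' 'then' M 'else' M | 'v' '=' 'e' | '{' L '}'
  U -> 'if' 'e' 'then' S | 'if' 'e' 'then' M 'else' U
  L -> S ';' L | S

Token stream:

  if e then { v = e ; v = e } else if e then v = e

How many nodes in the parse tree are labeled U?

2

[S [U if e then [M { [L [S [M v = e]] ; [L [S [M v = e]]]] }] else [U if e then [S [M v = e]]]]]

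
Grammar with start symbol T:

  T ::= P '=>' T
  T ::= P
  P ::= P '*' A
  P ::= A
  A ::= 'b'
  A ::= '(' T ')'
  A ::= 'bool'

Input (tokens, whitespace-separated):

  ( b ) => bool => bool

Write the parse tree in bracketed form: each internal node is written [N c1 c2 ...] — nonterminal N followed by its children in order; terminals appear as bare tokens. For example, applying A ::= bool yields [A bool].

[T [P [A ( [T [P [A b]]] )]] => [T [P [A bool]] => [T [P [A bool]]]]]

T
P => T
A => T
( T ) => T
( P ) => T
( A ) => T
( b ) => T
( b ) => P => T
( b ) => A => T
( b ) => bool => T
( b ) => bool => P
( b ) => bool => A
( b ) => bool => bool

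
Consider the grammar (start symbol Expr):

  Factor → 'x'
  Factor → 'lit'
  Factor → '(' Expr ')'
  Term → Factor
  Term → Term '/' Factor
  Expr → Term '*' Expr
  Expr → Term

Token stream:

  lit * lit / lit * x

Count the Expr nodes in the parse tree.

3

[Expr [Term [Factor lit]] * [Expr [Term [Term [Factor lit]] / [Factor lit]] * [Expr [Term [Factor x]]]]]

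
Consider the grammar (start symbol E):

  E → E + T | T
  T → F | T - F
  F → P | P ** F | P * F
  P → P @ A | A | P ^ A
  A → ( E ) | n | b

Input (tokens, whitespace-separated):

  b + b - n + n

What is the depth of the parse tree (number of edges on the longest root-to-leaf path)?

7

[E [E [E [T [F [P [A b]]]]] + [T [T [F [P [A b]]]] - [F [P [A n]]]]] + [T [F [P [A n]]]]]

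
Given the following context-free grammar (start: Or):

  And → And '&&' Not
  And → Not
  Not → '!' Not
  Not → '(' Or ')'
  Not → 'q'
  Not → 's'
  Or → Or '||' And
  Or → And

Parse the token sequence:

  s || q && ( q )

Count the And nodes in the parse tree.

[Or [Or [And [Not s]]] || [And [And [Not q]] && [Not ( [Or [And [Not q]]] )]]]

4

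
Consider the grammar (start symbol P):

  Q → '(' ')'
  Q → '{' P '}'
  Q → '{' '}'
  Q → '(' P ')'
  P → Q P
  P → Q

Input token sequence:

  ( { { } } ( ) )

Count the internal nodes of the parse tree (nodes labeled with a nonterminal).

[P [Q ( [P [Q { [P [Q { }]] }] [P [Q ( )]]] )]]

8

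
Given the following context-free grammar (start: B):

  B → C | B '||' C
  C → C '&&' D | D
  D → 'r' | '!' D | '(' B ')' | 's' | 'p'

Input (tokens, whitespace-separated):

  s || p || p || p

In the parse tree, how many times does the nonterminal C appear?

4

[B [B [B [B [C [D s]]] || [C [D p]]] || [C [D p]]] || [C [D p]]]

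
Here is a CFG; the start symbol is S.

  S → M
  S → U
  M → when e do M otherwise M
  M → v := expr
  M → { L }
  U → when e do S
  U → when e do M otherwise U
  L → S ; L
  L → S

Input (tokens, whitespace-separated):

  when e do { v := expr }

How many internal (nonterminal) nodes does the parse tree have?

7

[S [U when e do [S [M { [L [S [M v := expr]]] }]]]]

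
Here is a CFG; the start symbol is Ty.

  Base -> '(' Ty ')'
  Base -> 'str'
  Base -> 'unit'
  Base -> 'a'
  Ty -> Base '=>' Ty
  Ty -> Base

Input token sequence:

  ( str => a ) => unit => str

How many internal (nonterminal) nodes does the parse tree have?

10

[Ty [Base ( [Ty [Base str] => [Ty [Base a]]] )] => [Ty [Base unit] => [Ty [Base str]]]]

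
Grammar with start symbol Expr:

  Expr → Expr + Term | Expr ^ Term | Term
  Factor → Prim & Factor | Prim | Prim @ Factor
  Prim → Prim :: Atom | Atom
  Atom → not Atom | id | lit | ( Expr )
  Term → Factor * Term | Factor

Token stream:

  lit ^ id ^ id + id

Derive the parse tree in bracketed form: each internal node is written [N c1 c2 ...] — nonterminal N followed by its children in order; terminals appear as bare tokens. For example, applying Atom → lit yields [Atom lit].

[Expr [Expr [Expr [Expr [Term [Factor [Prim [Atom lit]]]]] ^ [Term [Factor [Prim [Atom id]]]]] ^ [Term [Factor [Prim [Atom id]]]]] + [Term [Factor [Prim [Atom id]]]]]

Expr
Expr + Term
Expr ^ Term + Term
Expr ^ Term ^ Term + Term
Term ^ Term ^ Term + Term
Factor ^ Term ^ Term + Term
Prim ^ Term ^ Term + Term
Atom ^ Term ^ Term + Term
lit ^ Term ^ Term + Term
lit ^ Factor ^ Term + Term
lit ^ Prim ^ Term + Term
lit ^ Atom ^ Term + Term
lit ^ id ^ Term + Term
lit ^ id ^ Factor + Term
lit ^ id ^ Prim + Term
lit ^ id ^ Atom + Term
lit ^ id ^ id + Term
lit ^ id ^ id + Factor
lit ^ id ^ id + Prim
lit ^ id ^ id + Atom
lit ^ id ^ id + id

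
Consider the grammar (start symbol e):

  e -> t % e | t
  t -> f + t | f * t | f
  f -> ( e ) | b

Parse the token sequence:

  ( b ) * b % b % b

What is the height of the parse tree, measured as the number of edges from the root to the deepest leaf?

[e [t [f ( [e [t [f b]]] )] * [t [f b]]] % [e [t [f b]] % [e [t [f b]]]]]

6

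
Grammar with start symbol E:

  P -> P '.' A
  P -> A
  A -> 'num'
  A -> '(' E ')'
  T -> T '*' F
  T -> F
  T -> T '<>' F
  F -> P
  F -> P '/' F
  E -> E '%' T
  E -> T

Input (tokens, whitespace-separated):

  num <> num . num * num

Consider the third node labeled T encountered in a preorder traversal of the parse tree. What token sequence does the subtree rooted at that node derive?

[E [T [T [T [F [P [A num]]]] <> [F [P [P [A num]] . [A num]]]] * [F [P [A num]]]]]

num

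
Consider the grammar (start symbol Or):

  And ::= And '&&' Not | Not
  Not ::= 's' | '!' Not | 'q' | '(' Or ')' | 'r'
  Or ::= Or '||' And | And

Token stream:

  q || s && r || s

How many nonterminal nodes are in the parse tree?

[Or [Or [Or [And [Not q]]] || [And [And [Not s]] && [Not r]]] || [And [Not s]]]

11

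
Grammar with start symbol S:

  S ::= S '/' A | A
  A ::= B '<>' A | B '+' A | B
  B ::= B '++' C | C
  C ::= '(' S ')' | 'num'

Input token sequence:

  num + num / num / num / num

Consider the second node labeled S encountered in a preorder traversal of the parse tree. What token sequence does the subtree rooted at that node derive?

num + num / num / num

[S [S [S [S [A [B [C num]] + [A [B [C num]]]]] / [A [B [C num]]]] / [A [B [C num]]]] / [A [B [C num]]]]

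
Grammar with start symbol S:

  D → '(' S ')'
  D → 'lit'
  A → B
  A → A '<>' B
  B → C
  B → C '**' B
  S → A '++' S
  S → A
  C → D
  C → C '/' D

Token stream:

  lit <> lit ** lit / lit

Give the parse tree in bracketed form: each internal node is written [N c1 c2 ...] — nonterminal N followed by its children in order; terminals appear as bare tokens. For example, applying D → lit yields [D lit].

S
A
A <> B
B <> B
C <> B
D <> B
lit <> B
lit <> C ** B
lit <> D ** B
lit <> lit ** B
lit <> lit ** C
lit <> lit ** C / D
lit <> lit ** D / D
lit <> lit ** lit / D
lit <> lit ** lit / lit

[S [A [A [B [C [D lit]]]] <> [B [C [D lit]] ** [B [C [C [D lit]] / [D lit]]]]]]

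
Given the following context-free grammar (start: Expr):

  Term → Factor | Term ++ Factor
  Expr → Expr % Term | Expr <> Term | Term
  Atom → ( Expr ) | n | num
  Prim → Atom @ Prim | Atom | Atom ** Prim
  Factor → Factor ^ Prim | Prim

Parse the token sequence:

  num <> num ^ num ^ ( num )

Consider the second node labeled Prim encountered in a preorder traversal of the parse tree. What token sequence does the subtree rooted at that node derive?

num

[Expr [Expr [Term [Factor [Prim [Atom num]]]]] <> [Term [Factor [Factor [Factor [Prim [Atom num]]] ^ [Prim [Atom num]]] ^ [Prim [Atom ( [Expr [Term [Factor [Prim [Atom num]]]]] )]]]]]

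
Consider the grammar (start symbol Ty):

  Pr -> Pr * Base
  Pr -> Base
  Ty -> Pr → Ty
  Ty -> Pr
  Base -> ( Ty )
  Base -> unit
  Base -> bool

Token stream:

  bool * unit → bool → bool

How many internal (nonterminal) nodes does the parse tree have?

11

[Ty [Pr [Pr [Base bool]] * [Base unit]] → [Ty [Pr [Base bool]] → [Ty [Pr [Base bool]]]]]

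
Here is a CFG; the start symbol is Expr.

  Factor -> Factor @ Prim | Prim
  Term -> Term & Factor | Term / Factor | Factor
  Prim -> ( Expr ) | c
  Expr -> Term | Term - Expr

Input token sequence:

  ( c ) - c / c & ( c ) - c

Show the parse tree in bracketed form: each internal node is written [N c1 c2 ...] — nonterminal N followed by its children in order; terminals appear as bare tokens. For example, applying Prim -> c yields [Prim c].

[Expr [Term [Factor [Prim ( [Expr [Term [Factor [Prim c]]]] )]]] - [Expr [Term [Term [Term [Factor [Prim c]]] / [Factor [Prim c]]] & [Factor [Prim ( [Expr [Term [Factor [Prim c]]]] )]]] - [Expr [Term [Factor [Prim c]]]]]]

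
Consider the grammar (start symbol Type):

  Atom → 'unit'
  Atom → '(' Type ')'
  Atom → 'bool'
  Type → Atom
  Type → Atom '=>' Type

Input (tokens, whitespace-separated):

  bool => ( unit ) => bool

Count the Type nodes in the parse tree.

4

[Type [Atom bool] => [Type [Atom ( [Type [Atom unit]] )] => [Type [Atom bool]]]]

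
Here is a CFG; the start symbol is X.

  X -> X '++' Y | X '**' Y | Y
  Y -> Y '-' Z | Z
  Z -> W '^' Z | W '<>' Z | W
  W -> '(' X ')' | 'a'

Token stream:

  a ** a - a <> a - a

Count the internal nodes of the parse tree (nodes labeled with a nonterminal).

16

[X [X [Y [Z [W a]]]] ** [Y [Y [Y [Z [W a]]] - [Z [W a] <> [Z [W a]]]] - [Z [W a]]]]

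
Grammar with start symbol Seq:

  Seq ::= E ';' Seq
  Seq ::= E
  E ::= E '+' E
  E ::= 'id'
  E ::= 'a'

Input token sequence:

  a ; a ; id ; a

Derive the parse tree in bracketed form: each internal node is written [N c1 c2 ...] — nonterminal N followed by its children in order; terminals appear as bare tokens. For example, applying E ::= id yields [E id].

Seq
E ; Seq
a ; Seq
a ; E ; Seq
a ; a ; Seq
a ; a ; E ; Seq
a ; a ; id ; Seq
a ; a ; id ; E
a ; a ; id ; a

[Seq [E a] ; [Seq [E a] ; [Seq [E id] ; [Seq [E a]]]]]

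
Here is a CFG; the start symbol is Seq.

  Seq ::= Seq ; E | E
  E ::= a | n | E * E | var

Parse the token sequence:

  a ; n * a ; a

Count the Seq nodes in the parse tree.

[Seq [Seq [Seq [E a]] ; [E [E n] * [E a]]] ; [E a]]

3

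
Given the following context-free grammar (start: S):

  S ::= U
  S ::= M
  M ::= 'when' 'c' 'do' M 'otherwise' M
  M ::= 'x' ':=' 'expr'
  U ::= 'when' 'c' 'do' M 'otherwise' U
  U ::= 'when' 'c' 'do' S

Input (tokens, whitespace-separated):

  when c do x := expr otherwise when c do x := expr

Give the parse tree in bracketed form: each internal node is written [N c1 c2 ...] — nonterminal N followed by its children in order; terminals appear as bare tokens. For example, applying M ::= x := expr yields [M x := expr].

S
U
when c do M otherwise U
when c do x := expr otherwise U
when c do x := expr otherwise when c do S
when c do x := expr otherwise when c do M
when c do x := expr otherwise when c do x := expr

[S [U when c do [M x := expr] otherwise [U when c do [S [M x := expr]]]]]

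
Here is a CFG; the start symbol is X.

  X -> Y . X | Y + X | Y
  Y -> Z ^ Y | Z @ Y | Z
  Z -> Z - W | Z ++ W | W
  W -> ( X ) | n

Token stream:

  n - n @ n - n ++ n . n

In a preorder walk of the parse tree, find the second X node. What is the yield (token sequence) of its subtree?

[X [Y [Z [Z [W n]] - [W n]] @ [Y [Z [Z [Z [W n]] - [W n]] ++ [W n]]]] . [X [Y [Z [W n]]]]]

n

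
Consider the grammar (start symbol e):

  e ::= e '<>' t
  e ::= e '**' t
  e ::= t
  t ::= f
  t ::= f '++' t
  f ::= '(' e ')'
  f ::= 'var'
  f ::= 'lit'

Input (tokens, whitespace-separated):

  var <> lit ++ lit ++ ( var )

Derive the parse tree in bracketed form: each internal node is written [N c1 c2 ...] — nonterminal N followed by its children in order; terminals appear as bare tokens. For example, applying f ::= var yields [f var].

e
e <> t
t <> t
f <> t
var <> t
var <> f ++ t
var <> lit ++ t
var <> lit ++ f ++ t
var <> lit ++ lit ++ t
var <> lit ++ lit ++ f
var <> lit ++ lit ++ ( e )
var <> lit ++ lit ++ ( t )
var <> lit ++ lit ++ ( f )
var <> lit ++ lit ++ ( var )

[e [e [t [f var]]] <> [t [f lit] ++ [t [f lit] ++ [t [f ( [e [t [f var]]] )]]]]]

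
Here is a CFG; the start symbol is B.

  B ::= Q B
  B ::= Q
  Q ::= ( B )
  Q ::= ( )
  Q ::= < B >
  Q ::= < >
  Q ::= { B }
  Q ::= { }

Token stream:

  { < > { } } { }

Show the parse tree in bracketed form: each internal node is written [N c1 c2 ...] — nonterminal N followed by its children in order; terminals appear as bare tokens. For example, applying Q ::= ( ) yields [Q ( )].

[B [Q { [B [Q < >] [B [Q { }]]] }] [B [Q { }]]]

B
Q B
{ B } B
{ Q B } B
{ < > B } B
{ < > Q } B
{ < > { } } B
{ < > { } } Q
{ < > { } } { }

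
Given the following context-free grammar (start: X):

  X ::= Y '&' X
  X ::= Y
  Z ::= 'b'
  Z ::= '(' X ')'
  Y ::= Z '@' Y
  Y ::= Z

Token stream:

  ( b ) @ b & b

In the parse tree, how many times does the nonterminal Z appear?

[X [Y [Z ( [X [Y [Z b]]] )] @ [Y [Z b]]] & [X [Y [Z b]]]]

4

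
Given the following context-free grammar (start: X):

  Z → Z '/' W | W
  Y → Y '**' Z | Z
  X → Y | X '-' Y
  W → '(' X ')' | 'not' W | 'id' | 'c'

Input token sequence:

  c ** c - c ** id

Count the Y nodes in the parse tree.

4

[X [X [Y [Y [Z [W c]]] ** [Z [W c]]]] - [Y [Y [Z [W c]]] ** [Z [W id]]]]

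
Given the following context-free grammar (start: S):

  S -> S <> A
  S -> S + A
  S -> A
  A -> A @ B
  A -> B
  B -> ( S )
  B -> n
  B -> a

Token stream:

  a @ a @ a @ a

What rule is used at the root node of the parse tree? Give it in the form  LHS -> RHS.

[S [A [A [A [A [B a]] @ [B a]] @ [B a]] @ [B a]]]

S -> A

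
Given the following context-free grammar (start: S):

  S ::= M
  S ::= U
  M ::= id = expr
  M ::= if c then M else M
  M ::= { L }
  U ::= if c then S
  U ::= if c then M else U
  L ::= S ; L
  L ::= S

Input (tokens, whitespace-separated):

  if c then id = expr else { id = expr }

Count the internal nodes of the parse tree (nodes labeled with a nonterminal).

7

[S [M if c then [M id = expr] else [M { [L [S [M id = expr]]] }]]]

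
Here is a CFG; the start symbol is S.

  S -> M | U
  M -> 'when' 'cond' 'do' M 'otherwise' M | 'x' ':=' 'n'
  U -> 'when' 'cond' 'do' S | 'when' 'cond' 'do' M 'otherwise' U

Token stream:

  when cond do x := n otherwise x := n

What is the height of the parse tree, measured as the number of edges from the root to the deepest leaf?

[S [M when cond do [M x := n] otherwise [M x := n]]]

3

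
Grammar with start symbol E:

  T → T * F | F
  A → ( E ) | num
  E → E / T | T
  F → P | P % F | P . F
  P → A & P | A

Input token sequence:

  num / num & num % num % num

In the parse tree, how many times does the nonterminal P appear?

[E [E [T [F [P [A num]]]]] / [T [F [P [A num] & [P [A num]]] % [F [P [A num]] % [F [P [A num]]]]]]]

5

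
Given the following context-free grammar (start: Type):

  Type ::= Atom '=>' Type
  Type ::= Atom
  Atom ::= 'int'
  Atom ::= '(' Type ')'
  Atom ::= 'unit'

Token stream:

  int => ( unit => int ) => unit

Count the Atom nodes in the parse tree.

[Type [Atom int] => [Type [Atom ( [Type [Atom unit] => [Type [Atom int]]] )] => [Type [Atom unit]]]]

5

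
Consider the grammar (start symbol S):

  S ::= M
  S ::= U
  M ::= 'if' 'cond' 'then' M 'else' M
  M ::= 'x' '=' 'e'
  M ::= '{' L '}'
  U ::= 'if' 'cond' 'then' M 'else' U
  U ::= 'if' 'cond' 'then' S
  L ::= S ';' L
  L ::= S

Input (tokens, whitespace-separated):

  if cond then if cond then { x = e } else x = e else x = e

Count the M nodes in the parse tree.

[S [M if cond then [M if cond then [M { [L [S [M x = e]]] }] else [M x = e]] else [M x = e]]]

6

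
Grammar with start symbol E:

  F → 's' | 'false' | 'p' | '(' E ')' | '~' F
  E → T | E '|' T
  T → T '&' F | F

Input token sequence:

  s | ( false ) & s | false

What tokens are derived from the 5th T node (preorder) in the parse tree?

false

[E [E [E [T [F s]]] | [T [T [F ( [E [T [F false]]] )]] & [F s]]] | [T [F false]]]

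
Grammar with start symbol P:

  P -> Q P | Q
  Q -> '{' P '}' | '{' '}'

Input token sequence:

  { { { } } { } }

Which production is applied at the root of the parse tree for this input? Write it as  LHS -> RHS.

P -> Q

[P [Q { [P [Q { [P [Q { }]] }] [P [Q { }]]] }]]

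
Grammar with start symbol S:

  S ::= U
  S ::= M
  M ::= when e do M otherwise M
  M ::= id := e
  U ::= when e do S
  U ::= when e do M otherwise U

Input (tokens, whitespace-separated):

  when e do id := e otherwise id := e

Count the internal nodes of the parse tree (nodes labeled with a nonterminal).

[S [M when e do [M id := e] otherwise [M id := e]]]

4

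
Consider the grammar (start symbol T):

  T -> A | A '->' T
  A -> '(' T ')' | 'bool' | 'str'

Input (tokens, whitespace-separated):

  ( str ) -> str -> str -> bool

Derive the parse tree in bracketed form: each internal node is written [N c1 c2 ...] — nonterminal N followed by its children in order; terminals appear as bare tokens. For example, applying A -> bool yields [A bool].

[T [A ( [T [A str]] )] -> [T [A str] -> [T [A str] -> [T [A bool]]]]]

T
A -> T
( T ) -> T
( A ) -> T
( str ) -> T
( str ) -> A -> T
( str ) -> str -> T
( str ) -> str -> A -> T
( str ) -> str -> str -> T
( str ) -> str -> str -> A
( str ) -> str -> str -> bool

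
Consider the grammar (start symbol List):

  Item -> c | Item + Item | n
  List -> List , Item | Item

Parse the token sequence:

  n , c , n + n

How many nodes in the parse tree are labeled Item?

[List [List [List [Item n]] , [Item c]] , [Item [Item n] + [Item n]]]

5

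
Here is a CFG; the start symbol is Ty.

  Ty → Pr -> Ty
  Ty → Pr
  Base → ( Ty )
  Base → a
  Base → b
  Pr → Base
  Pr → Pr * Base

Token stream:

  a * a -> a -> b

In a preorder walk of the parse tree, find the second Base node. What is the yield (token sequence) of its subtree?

a

[Ty [Pr [Pr [Base a]] * [Base a]] -> [Ty [Pr [Base a]] -> [Ty [Pr [Base b]]]]]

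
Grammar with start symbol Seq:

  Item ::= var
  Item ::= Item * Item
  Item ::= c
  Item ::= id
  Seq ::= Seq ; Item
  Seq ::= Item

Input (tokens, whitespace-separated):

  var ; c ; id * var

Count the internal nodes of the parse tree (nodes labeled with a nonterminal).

8

[Seq [Seq [Seq [Item var]] ; [Item c]] ; [Item [Item id] * [Item var]]]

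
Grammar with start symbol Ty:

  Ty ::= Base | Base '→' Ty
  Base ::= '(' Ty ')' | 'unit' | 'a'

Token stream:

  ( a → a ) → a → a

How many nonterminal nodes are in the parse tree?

10

[Ty [Base ( [Ty [Base a] → [Ty [Base a]]] )] → [Ty [Base a] → [Ty [Base a]]]]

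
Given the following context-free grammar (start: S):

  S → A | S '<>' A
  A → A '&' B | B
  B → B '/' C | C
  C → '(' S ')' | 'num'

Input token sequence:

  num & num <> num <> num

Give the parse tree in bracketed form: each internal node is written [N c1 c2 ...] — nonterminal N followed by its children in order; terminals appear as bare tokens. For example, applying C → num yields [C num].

S
S <> A
S <> A <> A
A <> A <> A
A & B <> A <> A
B & B <> A <> A
C & B <> A <> A
num & B <> A <> A
num & C <> A <> A
num & num <> A <> A
num & num <> B <> A
num & num <> C <> A
num & num <> num <> A
num & num <> num <> B
num & num <> num <> C
num & num <> num <> num

[S [S [S [A [A [B [C num]]] & [B [C num]]]] <> [A [B [C num]]]] <> [A [B [C num]]]]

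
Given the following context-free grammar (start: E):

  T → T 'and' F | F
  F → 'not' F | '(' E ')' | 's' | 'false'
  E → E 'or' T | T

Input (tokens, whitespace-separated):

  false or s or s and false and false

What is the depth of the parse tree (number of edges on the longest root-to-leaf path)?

[E [E [E [T [F false]]] or [T [F s]]] or [T [T [T [F s]] and [F false]] and [F false]]]

5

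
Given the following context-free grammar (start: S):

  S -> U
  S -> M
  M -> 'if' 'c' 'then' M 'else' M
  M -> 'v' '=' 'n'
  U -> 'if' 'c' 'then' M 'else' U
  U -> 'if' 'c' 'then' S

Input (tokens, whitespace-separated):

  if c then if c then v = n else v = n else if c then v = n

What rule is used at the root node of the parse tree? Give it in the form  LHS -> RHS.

[S [U if c then [M if c then [M v = n] else [M v = n]] else [U if c then [S [M v = n]]]]]

S -> U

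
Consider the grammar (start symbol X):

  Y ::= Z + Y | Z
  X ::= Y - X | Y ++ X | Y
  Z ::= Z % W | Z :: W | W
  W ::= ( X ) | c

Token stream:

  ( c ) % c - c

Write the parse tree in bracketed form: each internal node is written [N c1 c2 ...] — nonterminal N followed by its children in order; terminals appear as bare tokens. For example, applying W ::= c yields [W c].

[X [Y [Z [Z [W ( [X [Y [Z [W c]]]] )]] % [W c]]] - [X [Y [Z [W c]]]]]

X
Y - X
Z - X
Z % W - X
W % W - X
( X ) % W - X
( Y ) % W - X
( Z ) % W - X
( W ) % W - X
( c ) % W - X
( c ) % c - X
( c ) % c - Y
( c ) % c - Z
( c ) % c - W
( c ) % c - c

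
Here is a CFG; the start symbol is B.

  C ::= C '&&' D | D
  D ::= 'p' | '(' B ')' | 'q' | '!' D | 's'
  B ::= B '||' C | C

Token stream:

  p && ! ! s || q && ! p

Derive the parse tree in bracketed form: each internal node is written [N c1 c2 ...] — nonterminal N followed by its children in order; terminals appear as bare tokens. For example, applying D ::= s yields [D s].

[B [B [C [C [D p]] && [D ! [D ! [D s]]]]] || [C [C [D q]] && [D ! [D p]]]]

B
B || C
C || C
C && D || C
D && D || C
p && D || C
p && ! D || C
p && ! ! D || C
p && ! ! s || C
p && ! ! s || C && D
p && ! ! s || D && D
p && ! ! s || q && D
p && ! ! s || q && ! D
p && ! ! s || q && ! p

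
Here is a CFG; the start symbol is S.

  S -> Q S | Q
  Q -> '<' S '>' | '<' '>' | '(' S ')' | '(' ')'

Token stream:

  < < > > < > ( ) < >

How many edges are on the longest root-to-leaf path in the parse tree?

5

[S [Q < [S [Q < >]] >] [S [Q < >] [S [Q ( )] [S [Q < >]]]]]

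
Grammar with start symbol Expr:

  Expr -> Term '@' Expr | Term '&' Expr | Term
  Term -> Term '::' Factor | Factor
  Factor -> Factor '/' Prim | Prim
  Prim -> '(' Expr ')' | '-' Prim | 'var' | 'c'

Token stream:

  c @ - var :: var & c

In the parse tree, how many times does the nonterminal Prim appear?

5

[Expr [Term [Factor [Prim c]]] @ [Expr [Term [Term [Factor [Prim - [Prim var]]]] :: [Factor [Prim var]]] & [Expr [Term [Factor [Prim c]]]]]]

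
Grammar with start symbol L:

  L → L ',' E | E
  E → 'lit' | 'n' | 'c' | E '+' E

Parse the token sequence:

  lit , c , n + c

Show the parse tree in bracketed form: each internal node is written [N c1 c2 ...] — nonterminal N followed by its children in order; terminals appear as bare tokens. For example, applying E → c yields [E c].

[L [L [L [E lit]] , [E c]] , [E [E n] + [E c]]]

L
L , E
L , E , E
E , E , E
lit , E , E
lit , c , E
lit , c , E + E
lit , c , n + E
lit , c , n + c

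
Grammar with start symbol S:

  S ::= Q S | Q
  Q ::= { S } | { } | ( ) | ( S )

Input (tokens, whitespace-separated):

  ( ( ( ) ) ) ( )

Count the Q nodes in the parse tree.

[S [Q ( [S [Q ( [S [Q ( )]] )]] )] [S [Q ( )]]]

4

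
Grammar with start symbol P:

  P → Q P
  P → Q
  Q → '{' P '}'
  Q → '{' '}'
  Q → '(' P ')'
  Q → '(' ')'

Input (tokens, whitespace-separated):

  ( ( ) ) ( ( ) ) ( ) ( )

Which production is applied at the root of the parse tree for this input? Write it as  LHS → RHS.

P → Q P

[P [Q ( [P [Q ( )]] )] [P [Q ( [P [Q ( )]] )] [P [Q ( )] [P [Q ( )]]]]]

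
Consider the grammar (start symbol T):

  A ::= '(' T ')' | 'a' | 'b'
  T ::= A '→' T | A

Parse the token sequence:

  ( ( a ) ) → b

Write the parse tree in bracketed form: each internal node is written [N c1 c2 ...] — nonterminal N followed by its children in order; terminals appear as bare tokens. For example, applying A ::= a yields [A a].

[T [A ( [T [A ( [T [A a]] )]] )] → [T [A b]]]

T
A → T
( T ) → T
( A ) → T
( ( T ) ) → T
( ( A ) ) → T
( ( a ) ) → T
( ( a ) ) → A
( ( a ) ) → b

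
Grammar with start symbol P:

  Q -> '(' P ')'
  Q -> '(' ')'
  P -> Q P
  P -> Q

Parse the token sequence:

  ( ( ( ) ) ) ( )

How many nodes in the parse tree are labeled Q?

4

[P [Q ( [P [Q ( [P [Q ( )]] )]] )] [P [Q ( )]]]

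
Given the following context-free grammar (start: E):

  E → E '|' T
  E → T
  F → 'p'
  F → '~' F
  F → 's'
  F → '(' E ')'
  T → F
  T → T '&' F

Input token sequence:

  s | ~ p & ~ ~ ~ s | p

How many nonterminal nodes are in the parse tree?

[E [E [E [T [F s]]] | [T [T [F ~ [F p]]] & [F ~ [F ~ [F ~ [F s]]]]]] | [T [F p]]]

15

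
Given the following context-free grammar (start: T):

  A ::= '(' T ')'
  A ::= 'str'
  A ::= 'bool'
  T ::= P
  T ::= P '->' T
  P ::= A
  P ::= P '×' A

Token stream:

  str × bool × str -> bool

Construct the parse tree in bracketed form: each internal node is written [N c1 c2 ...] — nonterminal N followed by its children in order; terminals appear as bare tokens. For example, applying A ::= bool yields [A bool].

T
P -> T
P × A -> T
P × A × A -> T
A × A × A -> T
str × A × A -> T
str × bool × A -> T
str × bool × str -> T
str × bool × str -> P
str × bool × str -> A
str × bool × str -> bool

[T [P [P [P [A str]] × [A bool]] × [A str]] -> [T [P [A bool]]]]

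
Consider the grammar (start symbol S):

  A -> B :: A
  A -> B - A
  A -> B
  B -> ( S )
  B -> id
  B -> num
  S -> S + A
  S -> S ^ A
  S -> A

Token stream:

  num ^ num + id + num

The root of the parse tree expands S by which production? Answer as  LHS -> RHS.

[S [S [S [S [A [B num]]] ^ [A [B num]]] + [A [B id]]] + [A [B num]]]

S -> S + A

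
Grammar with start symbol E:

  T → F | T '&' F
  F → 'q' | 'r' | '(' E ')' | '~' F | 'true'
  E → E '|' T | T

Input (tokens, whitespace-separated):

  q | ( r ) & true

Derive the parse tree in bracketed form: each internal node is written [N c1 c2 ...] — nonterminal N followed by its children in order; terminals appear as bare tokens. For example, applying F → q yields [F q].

E
E | T
T | T
F | T
q | T
q | T & F
q | F & F
q | ( E ) & F
q | ( T ) & F
q | ( F ) & F
q | ( r ) & F
q | ( r ) & true

[E [E [T [F q]]] | [T [T [F ( [E [T [F r]]] )]] & [F true]]]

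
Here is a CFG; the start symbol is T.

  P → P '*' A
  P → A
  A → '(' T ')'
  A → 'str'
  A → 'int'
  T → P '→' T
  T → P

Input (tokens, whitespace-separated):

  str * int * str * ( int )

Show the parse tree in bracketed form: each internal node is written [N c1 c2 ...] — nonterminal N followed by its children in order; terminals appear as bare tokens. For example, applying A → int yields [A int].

[T [P [P [P [P [A str]] * [A int]] * [A str]] * [A ( [T [P [A int]]] )]]]

T
P
P * A
P * A * A
P * A * A * A
A * A * A * A
str * A * A * A
str * int * A * A
str * int * str * A
str * int * str * ( T )
str * int * str * ( P )
str * int * str * ( A )
str * int * str * ( int )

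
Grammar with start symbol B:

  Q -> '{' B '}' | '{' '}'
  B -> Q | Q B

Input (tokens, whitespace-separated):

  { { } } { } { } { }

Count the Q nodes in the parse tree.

5

[B [Q { [B [Q { }]] }] [B [Q { }] [B [Q { }] [B [Q { }]]]]]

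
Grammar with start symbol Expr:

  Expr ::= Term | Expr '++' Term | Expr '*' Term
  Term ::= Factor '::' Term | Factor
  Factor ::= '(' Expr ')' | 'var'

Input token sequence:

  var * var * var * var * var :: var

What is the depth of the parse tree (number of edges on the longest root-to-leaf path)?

[Expr [Expr [Expr [Expr [Expr [Term [Factor var]]] * [Term [Factor var]]] * [Term [Factor var]]] * [Term [Factor var]]] * [Term [Factor var] :: [Term [Factor var]]]]

7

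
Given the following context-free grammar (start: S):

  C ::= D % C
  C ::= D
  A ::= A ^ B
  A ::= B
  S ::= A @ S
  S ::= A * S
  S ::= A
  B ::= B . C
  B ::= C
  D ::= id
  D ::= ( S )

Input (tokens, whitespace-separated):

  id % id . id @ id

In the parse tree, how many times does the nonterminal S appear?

2

[S [A [B [B [C [D id] % [C [D id]]]] . [C [D id]]]] @ [S [A [B [C [D id]]]]]]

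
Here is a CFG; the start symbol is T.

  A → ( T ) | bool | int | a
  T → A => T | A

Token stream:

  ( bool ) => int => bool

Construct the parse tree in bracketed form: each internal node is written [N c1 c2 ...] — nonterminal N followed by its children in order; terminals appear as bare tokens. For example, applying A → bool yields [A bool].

T
A => T
( T ) => T
( A ) => T
( bool ) => T
( bool ) => A => T
( bool ) => int => T
( bool ) => int => A
( bool ) => int => bool

[T [A ( [T [A bool]] )] => [T [A int] => [T [A bool]]]]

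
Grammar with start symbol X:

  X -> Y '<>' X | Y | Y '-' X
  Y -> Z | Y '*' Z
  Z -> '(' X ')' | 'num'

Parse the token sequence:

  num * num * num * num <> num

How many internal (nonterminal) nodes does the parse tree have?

12

[X [Y [Y [Y [Y [Z num]] * [Z num]] * [Z num]] * [Z num]] <> [X [Y [Z num]]]]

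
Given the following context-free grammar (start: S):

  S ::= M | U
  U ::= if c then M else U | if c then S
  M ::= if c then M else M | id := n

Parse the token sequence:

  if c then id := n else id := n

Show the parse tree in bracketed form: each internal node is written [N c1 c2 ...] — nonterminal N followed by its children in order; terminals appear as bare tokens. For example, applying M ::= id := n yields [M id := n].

S
M
if c then M else M
if c then id := n else M
if c then id := n else id := n

[S [M if c then [M id := n] else [M id := n]]]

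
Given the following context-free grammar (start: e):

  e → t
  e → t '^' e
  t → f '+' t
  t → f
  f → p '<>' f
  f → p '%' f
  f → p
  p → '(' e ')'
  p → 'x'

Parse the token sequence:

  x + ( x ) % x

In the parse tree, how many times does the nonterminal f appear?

4

[e [t [f [p x]] + [t [f [p ( [e [t [f [p x]]]] )] % [f [p x]]]]]]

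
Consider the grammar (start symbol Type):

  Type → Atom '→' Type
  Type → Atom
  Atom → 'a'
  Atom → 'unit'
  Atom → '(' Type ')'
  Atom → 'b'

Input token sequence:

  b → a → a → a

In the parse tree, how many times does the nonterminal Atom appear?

4

[Type [Atom b] → [Type [Atom a] → [Type [Atom a] → [Type [Atom a]]]]]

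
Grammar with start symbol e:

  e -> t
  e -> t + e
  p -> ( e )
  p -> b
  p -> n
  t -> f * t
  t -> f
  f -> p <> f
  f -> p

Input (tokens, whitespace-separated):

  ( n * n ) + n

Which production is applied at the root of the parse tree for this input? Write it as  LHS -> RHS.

[e [t [f [p ( [e [t [f [p n]] * [t [f [p n]]]]] )]]] + [e [t [f [p n]]]]]

e -> t + e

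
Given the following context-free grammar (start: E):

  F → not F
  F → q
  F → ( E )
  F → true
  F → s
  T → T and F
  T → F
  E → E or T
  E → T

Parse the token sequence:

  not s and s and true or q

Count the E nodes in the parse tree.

[E [E [T [T [T [F not [F s]]] and [F s]] and [F true]]] or [T [F q]]]

2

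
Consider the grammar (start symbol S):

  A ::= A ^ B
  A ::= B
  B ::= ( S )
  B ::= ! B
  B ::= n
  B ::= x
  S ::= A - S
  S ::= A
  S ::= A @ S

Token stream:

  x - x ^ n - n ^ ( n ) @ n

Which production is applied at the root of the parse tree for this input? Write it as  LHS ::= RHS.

[S [A [B x]] - [S [A [A [B x]] ^ [B n]] - [S [A [A [B n]] ^ [B ( [S [A [B n]]] )]] @ [S [A [B n]]]]]]

S ::= A - S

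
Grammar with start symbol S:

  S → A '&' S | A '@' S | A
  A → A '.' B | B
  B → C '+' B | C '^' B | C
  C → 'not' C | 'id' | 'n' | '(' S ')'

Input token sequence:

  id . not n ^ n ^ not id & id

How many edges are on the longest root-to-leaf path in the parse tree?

7

[S [A [A [B [C id]]] . [B [C not [C n]] ^ [B [C n] ^ [B [C not [C id]]]]]] & [S [A [B [C id]]]]]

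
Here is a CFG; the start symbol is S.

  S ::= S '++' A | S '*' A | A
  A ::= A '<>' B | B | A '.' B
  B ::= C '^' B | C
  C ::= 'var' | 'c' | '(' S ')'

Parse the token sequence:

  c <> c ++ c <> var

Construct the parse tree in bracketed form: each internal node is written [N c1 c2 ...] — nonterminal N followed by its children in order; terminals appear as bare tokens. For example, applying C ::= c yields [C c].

[S [S [A [A [B [C c]]] <> [B [C c]]]] ++ [A [A [B [C c]]] <> [B [C var]]]]

S
S ++ A
A ++ A
A <> B ++ A
B <> B ++ A
C <> B ++ A
c <> B ++ A
c <> C ++ A
c <> c ++ A
c <> c ++ A <> B
c <> c ++ B <> B
c <> c ++ C <> B
c <> c ++ c <> B
c <> c ++ c <> C
c <> c ++ c <> var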